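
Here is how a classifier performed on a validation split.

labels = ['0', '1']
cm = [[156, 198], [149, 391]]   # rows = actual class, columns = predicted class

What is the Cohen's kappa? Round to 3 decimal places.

0.169

Observed agreement pₒ = trace/N = 547/894 = 0.6119
Expected agreement pₑ = Σ (rowᵢ·colᵢ)/N² = (354·305 + 540·589)/894² = 0.5330
κ = (pₒ − pₑ)/(1 − pₑ) = (0.6119 − 0.5330)/(1 − 0.5330) = 0.169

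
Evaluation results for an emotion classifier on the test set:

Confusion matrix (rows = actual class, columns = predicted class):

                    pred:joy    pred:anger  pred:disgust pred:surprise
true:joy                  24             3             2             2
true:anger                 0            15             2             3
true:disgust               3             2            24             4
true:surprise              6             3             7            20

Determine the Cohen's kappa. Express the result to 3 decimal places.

0.586

Observed agreement pₒ = trace/N = 83/120 = 0.6917
Expected agreement pₑ = Σ (rowᵢ·colᵢ)/N² = (31·33 + 20·23 + 33·35 + 36·29)/120² = 0.2557
κ = (pₒ − pₑ)/(1 − pₑ) = (0.6917 − 0.2557)/(1 − 0.2557) = 0.586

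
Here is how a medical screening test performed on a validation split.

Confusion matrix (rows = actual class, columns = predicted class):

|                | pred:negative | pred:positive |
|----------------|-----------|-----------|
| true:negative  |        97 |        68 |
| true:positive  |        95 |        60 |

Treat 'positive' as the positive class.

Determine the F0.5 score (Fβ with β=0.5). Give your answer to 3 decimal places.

0.450

Fβ = (1+β²)·TP / ((1+β²)·TP + β²·FN + FP), with β²=1/4
= 1.25·60 / (1.25·60 + 0.25·95 + 68) = 0.450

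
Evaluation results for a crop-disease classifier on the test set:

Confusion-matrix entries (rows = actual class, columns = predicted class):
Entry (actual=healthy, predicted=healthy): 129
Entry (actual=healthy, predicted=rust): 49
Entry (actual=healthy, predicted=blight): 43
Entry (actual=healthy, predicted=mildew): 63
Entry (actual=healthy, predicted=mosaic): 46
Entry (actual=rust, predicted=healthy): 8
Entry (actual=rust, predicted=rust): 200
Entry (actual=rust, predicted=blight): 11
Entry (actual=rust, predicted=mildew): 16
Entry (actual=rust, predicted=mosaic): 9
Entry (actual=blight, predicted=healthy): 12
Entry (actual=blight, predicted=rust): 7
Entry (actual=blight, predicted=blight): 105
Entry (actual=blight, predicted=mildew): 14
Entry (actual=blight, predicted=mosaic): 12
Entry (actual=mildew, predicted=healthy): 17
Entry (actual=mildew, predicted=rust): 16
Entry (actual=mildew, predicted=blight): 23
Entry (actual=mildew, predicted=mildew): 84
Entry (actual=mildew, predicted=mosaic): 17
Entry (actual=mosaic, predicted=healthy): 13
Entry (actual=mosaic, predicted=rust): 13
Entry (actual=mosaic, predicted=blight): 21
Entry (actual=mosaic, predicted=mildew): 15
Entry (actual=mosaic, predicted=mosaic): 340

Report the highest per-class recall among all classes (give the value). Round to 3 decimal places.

0.846

Per-class recall (TP/(TP+FN)):
  healthy: TP=129, FN=49+43+63+46=201 → 129/330 = 0.3909
  rust: TP=200, FN=8+11+16+9=44 → 200/244 = 0.8197
  blight: TP=105, FN=12+7+14+12=45 → 105/150 = 0.7000
  mildew: TP=84, FN=17+16+23+17=73 → 84/157 = 0.5350
  mosaic: TP=340, FN=13+13+21+15=62 → 340/402 = 0.8458
Highest is class 'mosaic' with recall = 0.846.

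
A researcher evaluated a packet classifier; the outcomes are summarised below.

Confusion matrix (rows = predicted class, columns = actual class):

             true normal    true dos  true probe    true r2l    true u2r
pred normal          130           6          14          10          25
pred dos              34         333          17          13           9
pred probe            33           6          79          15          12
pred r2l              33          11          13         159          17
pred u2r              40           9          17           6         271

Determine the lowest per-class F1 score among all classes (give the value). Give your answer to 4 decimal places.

Per-class F1 score (2·TP/(2·TP+FP+FN)):
  normal: TP=130, FP=6+14+10+25=55, FN=34+33+33+40=140 → 260/455 = 0.57143
  dos: TP=333, FP=34+17+13+9=73, FN=6+6+11+9=32 → 666/771 = 0.86381
  probe: TP=79, FP=33+6+15+12=66, FN=14+17+13+17=61 → 158/285 = 0.55439
  r2l: TP=159, FP=33+11+13+17=74, FN=10+13+15+6=44 → 318/436 = 0.72936
  u2r: TP=271, FP=40+9+17+6=72, FN=25+9+12+17=63 → 542/677 = 0.80059
Lowest is class 'probe' with F1 score = 0.5544.

0.5544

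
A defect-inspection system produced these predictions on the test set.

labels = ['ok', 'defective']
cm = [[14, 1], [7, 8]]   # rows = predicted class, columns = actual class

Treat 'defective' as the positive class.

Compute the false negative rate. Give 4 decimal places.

FNR = FN/(FN+TP) = 1/(1+8) = 0.1111

0.1111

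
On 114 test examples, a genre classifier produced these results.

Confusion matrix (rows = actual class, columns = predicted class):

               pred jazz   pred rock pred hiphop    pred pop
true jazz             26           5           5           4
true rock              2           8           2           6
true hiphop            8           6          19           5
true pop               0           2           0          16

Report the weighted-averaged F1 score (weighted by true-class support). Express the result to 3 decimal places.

0.606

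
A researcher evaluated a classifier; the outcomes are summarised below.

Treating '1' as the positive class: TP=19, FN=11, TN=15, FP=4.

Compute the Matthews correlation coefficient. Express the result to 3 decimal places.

MCC = (TP·TN − FP·FN) / √((TP+FP)(TP+FN)(TN+FP)(TN+FN))
Numerator = 19·15 − 4·11 = 241
Denominator = √(23·30·19·26) = √340860 = 583.8322
MCC = 241 / 583.8322 = 0.413

0.413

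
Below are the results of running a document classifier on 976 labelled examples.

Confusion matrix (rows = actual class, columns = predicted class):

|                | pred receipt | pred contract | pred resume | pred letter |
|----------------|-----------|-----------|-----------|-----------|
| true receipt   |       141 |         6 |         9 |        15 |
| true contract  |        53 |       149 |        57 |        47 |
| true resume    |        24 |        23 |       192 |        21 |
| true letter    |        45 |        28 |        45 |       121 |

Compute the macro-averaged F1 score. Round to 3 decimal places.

0.615

Per-class F1 score (2·TP/(2·TP+FP+FN)):
  receipt: TP=141, FP=53+24+45=122, FN=6+9+15=30 → 282/434 = 0.6498
  contract: TP=149, FP=6+23+28=57, FN=53+57+47=157 → 298/512 = 0.5820
  resume: TP=192, FP=9+57+45=111, FN=24+23+21=68 → 384/563 = 0.6821
  letter: TP=121, FP=15+47+21=83, FN=45+28+45=118 → 242/443 = 0.5463
Macro-F1 score = mean = (0.6498 + 0.5820 + 0.6821 + 0.5463) / 4 = 0.615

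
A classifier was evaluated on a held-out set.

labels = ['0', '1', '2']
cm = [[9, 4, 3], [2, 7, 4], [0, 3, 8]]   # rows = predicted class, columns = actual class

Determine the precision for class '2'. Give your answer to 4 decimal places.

Treat '2' as positive and all other classes as negative.
precision = TP/(TP+FP).
2: TP=8, FP=0+3=3 → 8/11 = 0.72727

0.7273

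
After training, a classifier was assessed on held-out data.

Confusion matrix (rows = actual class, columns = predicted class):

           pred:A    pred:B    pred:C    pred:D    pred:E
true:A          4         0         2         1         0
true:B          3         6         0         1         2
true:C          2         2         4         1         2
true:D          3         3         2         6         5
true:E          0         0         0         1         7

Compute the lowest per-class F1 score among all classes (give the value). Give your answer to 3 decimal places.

0.414

Per-class F1 score (2·TP/(2·TP+FP+FN)):
  A: TP=4, FP=3+2+3+0=8, FN=0+2+1+0=3 → 8/19 = 0.4211
  B: TP=6, FP=0+2+3+0=5, FN=3+0+1+2=6 → 12/23 = 0.5217
  C: TP=4, FP=2+0+2+0=4, FN=2+2+1+2=7 → 8/19 = 0.4211
  D: TP=6, FP=1+1+1+1=4, FN=3+3+2+5=13 → 12/29 = 0.4138
  E: TP=7, FP=0+2+2+5=9, FN=0+0+0+1=1 → 14/24 = 0.5833
Lowest is class 'D' with F1 score = 0.414.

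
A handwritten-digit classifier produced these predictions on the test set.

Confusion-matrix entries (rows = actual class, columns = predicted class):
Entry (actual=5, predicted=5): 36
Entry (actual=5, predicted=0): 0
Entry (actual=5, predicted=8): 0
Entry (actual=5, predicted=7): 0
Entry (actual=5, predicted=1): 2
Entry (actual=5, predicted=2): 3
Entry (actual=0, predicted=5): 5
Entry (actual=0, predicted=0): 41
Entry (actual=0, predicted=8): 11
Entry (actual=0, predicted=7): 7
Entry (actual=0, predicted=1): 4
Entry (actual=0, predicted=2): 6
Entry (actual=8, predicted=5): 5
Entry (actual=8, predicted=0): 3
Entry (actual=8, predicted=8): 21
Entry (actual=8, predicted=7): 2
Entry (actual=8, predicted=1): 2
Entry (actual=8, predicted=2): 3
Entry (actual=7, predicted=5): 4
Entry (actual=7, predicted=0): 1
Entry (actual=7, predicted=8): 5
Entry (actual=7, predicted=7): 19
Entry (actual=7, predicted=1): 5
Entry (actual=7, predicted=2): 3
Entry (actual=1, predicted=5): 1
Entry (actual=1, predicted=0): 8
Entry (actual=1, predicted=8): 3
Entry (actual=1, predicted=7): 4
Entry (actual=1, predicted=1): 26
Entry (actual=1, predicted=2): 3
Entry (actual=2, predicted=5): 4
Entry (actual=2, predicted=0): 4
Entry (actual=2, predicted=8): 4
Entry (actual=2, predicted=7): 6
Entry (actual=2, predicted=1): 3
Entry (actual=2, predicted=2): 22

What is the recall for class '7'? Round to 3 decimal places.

One-vs-rest for '7': TP = diagonal; FP = other classes predicted '7'; FN = '7' predicted as other.
recall = TP/(TP+FN).
7: TP=19, FN=4+1+5+5+3=18 → 19/37 = 0.5135

0.514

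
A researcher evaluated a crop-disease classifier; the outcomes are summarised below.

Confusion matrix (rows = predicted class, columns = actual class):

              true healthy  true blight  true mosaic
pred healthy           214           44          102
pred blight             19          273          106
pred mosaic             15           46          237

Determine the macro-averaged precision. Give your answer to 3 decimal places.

Per-class precision (TP/(TP+FP)):
  healthy: TP=214, FP=44+102=146 → 214/360 = 0.5944
  blight: TP=273, FP=19+106=125 → 273/398 = 0.6859
  mosaic: TP=237, FP=15+46=61 → 237/298 = 0.7953
Macro-precision = mean = (0.5944 + 0.6859 + 0.7953) / 3 = 0.692

0.692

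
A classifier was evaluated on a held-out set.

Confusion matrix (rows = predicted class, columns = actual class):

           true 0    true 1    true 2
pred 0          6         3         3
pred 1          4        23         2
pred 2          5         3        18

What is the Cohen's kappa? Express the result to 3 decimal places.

0.533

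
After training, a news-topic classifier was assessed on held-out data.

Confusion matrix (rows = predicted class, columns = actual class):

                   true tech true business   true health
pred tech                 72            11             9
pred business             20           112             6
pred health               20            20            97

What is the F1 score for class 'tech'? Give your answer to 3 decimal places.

Take TP from the diagonal, FP from the rest of the 'tech' prediction marginal, FN from the rest of the 'tech' actual marginal.
F1 score = 2·TP/(2·TP+FP+FN).
tech: TP=72, FP=11+9=20, FN=20+20=40 → 144/204 = 0.7059

0.706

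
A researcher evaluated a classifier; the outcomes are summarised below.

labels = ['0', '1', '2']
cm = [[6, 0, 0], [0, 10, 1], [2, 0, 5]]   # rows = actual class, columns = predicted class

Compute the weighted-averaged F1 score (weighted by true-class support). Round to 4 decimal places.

Per-class F1 score (2·TP/(2·TP+FP+FN)):
  0: TP=6, FP=0+2=2, FN=0+0=0 → 12/14 = 0.85714
  1: TP=10, FP=0+0=0, FN=0+1=1 → 20/21 = 0.95238
  2: TP=5, FP=0+1=1, FN=2+0=2 → 10/13 = 0.76923
Weighted-F1 score = Σ (supportᵢ/N)·F1 scoreᵢ with N=24: (6/24)·0.85714 + (11/24)·0.95238 + (7/24)·0.76923 = 0.8752

0.8752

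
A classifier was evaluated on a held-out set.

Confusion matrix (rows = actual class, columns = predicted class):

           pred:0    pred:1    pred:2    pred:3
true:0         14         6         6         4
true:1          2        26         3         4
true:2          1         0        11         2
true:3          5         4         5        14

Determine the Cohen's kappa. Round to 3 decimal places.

Observed agreement pₒ = trace/N = 65/107 = 0.6075
Expected agreement pₑ = Σ (rowᵢ·colᵢ)/N² = (30·22 + 35·36 + 14·25 + 28·24)/107² = 0.2570
κ = (pₒ − pₑ)/(1 − pₑ) = (0.6075 − 0.2570)/(1 − 0.2570) = 0.472

0.472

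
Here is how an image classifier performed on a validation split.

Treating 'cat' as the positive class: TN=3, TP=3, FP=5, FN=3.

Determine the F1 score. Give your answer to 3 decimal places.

Precision = TP/(TP+FP) = 3/8 = 0.3750
Recall = TP/(TP+FN) = 3/6 = 0.5000
F1 = 2·TP/(2·TP+FP+FN) = 6/14 = 0.429

0.429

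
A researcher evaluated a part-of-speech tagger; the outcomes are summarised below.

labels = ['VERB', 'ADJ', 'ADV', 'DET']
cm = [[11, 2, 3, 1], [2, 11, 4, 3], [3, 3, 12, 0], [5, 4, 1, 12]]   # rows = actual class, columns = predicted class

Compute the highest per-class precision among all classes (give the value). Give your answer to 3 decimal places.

0.750

Per-class precision (TP/(TP+FP)):
  VERB: TP=11, FP=2+3+5=10 → 11/21 = 0.5238
  ADJ: TP=11, FP=2+3+4=9 → 11/20 = 0.5500
  ADV: TP=12, FP=3+4+1=8 → 12/20 = 0.6000
  DET: TP=12, FP=1+3+0=4 → 12/16 = 0.7500
Highest is class 'DET' with precision = 0.750.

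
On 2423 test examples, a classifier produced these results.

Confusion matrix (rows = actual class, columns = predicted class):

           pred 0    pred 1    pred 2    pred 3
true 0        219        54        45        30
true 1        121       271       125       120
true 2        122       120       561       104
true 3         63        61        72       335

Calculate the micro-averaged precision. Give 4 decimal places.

Micro-averaging pools counts across classes: ΣTP=1386, ΣFP=1037, ΣFN=1037.
Micro-precision = TP/(TP+FP) on pooled counts = 0.5720 (equals overall accuracy in single-label multiclass).

0.5720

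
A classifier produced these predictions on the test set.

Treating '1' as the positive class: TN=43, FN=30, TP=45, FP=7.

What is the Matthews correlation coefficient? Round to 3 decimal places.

0.457

MCC = (TP·TN − FP·FN) / √((TP+FP)(TP+FN)(TN+FP)(TN+FN))
Numerator = 45·43 − 7·30 = 1725
Denominator = √(52·75·50·73) = √14235000 = 3772.9299
MCC = 1725 / 3772.9299 = 0.457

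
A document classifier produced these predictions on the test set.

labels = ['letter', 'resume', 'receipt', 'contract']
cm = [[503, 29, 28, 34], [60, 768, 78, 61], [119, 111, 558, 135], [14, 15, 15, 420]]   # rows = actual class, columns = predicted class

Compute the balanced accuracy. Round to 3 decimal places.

Balanced accuracy = mean of per-class recall.
  letter: recall = 503/594 = 0.8468
  resume: recall = 768/967 = 0.7942
  receipt: recall = 558/923 = 0.6046
  contract: recall = 420/464 = 0.9052
Mean = (0.8468 + 0.7942 + 0.6046 + 0.9052) / 4 = 0.788

0.788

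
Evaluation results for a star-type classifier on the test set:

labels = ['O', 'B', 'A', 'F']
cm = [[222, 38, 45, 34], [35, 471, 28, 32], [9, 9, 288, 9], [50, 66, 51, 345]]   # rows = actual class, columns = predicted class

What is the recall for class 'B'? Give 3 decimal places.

0.832

Treat 'B' as positive and all other classes as negative.
recall = TP/(TP+FN).
B: TP=471, FN=35+28+32=95 → 471/566 = 0.8322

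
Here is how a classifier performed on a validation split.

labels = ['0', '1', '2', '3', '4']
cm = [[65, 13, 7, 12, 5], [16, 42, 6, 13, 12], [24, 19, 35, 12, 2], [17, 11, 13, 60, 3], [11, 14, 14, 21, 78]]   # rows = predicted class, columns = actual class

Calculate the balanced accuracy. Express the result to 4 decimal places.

0.5336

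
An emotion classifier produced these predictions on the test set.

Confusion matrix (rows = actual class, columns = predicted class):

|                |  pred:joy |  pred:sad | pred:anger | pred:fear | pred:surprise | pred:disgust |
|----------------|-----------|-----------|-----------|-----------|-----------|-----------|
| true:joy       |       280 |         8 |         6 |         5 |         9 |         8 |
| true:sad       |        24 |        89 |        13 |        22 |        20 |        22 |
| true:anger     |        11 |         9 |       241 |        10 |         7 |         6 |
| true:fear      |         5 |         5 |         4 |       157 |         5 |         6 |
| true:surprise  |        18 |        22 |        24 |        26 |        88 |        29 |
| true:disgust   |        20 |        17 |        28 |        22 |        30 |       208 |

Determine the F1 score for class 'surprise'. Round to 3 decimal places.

Take TP from the diagonal, FP from the rest of the 'surprise' prediction marginal, FN from the rest of the 'surprise' actual marginal.
F1 score = 2·TP/(2·TP+FP+FN).
surprise: TP=88, FP=9+20+7+5+30=71, FN=18+22+24+26+29=119 → 176/366 = 0.4809

0.481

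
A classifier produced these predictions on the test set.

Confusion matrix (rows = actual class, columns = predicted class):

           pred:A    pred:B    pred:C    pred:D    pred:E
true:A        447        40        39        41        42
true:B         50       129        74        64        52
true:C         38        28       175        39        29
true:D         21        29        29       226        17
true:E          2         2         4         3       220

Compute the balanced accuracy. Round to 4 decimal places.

0.6608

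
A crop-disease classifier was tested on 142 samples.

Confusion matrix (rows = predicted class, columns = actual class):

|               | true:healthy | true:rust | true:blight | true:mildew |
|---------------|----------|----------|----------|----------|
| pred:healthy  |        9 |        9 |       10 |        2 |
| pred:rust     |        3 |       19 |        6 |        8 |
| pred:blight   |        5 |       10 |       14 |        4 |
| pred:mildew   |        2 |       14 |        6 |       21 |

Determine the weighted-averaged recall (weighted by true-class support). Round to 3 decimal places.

0.444

Per-class recall (TP/(TP+FN)):
  healthy: TP=9, FN=3+5+2=10 → 9/19 = 0.4737
  rust: TP=19, FN=9+10+14=33 → 19/52 = 0.3654
  blight: TP=14, FN=10+6+6=22 → 14/36 = 0.3889
  mildew: TP=21, FN=2+8+4=14 → 21/35 = 0.6000
Weighted-recall = Σ (supportᵢ/N)·recallᵢ with N=142: (19/142)·0.4737 + (52/142)·0.3654 + (36/142)·0.3889 + (35/142)·0.6000 = 0.444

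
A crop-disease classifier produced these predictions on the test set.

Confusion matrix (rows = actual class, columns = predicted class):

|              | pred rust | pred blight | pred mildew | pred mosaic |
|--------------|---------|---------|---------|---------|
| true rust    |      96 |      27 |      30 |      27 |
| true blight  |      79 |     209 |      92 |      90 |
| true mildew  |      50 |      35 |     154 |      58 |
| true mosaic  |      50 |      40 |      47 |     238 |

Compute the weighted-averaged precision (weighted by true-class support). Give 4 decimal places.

0.5570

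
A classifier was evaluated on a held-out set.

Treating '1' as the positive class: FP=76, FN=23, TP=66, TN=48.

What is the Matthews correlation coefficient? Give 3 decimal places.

MCC = (TP·TN − FP·FN) / √((TP+FP)(TP+FN)(TN+FP)(TN+FN))
Numerator = 66·48 − 76·23 = 1420
Denominator = √(142·89·124·71) = √111264952 = 10548.2203
MCC = 1420 / 10548.2203 = 0.135

0.135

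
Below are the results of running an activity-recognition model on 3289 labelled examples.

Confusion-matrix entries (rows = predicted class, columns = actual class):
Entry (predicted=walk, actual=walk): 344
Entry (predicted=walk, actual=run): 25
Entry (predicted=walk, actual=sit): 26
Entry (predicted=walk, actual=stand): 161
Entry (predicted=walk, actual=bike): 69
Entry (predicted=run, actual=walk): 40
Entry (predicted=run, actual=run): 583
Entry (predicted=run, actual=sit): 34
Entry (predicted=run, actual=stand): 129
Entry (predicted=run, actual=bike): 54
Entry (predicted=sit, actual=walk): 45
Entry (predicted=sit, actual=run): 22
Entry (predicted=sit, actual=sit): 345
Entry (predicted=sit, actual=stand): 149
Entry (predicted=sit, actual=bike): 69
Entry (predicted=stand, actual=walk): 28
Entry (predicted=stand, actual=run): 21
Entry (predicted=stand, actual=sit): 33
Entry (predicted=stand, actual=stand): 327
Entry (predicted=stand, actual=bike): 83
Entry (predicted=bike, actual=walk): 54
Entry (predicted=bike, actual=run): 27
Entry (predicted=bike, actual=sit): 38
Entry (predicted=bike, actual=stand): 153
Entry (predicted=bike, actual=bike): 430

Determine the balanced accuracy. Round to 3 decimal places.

Balanced accuracy = mean of per-class recall.
  walk: recall = 344/511 = 0.6732
  run: recall = 583/678 = 0.8599
  sit: recall = 345/476 = 0.7248
  stand: recall = 327/919 = 0.3558
  bike: recall = 430/705 = 0.6099
Mean = (0.6732 + 0.8599 + 0.7248 + 0.3558 + 0.6099) / 5 = 0.645

0.645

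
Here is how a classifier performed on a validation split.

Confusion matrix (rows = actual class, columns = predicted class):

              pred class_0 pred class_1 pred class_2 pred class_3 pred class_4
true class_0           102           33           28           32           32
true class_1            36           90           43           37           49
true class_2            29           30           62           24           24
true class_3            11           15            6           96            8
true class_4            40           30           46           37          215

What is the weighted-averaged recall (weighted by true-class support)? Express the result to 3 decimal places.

Per-class recall (TP/(TP+FN)):
  class_0: TP=102, FN=33+28+32+32=125 → 102/227 = 0.4493
  class_1: TP=90, FN=36+43+37+49=165 → 90/255 = 0.3529
  class_2: TP=62, FN=29+30+24+24=107 → 62/169 = 0.3669
  class_3: TP=96, FN=11+15+6+8=40 → 96/136 = 0.7059
  class_4: TP=215, FN=40+30+46+37=153 → 215/368 = 0.5842
Weighted-recall = Σ (supportᵢ/N)·recallᵢ with N=1155: (227/1155)·0.4493 + (255/1155)·0.3529 + (169/1155)·0.3669 + (136/1155)·0.7059 + (368/1155)·0.5842 = 0.489

0.489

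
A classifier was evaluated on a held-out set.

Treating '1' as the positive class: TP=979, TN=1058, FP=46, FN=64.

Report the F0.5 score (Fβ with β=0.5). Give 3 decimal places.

Fβ = (1+β²)·TP / ((1+β²)·TP + β²·FN + FP), with β²=1/4
= 1.25·979 / (1.25·979 + 0.25·64 + 46) = 0.952

0.952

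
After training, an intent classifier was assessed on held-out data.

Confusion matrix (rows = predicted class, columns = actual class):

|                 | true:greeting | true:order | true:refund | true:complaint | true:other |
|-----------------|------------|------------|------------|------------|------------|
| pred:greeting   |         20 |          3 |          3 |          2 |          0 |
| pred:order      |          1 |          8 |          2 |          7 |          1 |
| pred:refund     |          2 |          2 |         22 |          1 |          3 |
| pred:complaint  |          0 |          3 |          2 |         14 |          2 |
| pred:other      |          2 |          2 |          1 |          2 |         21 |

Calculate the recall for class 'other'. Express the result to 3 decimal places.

One-vs-rest for 'other': TP = diagonal; FP = other classes predicted 'other'; FN = 'other' predicted as other.
recall = TP/(TP+FN).
other: TP=21, FN=0+1+3+2=6 → 21/27 = 0.7778

0.778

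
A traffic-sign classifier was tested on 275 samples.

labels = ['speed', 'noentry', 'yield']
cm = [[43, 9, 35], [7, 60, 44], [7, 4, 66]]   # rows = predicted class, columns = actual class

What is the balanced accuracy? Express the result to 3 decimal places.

0.677

Balanced accuracy = mean of per-class recall.
  speed: recall = 43/57 = 0.7544
  noentry: recall = 60/73 = 0.8219
  yield: recall = 66/145 = 0.4552
Mean = (0.7544 + 0.8219 + 0.4552) / 3 = 0.677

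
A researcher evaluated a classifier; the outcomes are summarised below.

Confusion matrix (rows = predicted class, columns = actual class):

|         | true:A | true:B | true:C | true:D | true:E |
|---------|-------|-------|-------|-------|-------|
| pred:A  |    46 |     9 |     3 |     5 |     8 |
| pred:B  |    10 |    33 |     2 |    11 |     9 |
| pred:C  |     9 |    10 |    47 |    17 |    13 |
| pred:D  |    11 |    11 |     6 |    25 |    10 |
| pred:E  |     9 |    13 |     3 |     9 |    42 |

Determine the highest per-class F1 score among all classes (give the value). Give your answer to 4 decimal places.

Per-class F1 score (2·TP/(2·TP+FP+FN)):
  A: TP=46, FP=9+3+5+8=25, FN=10+9+11+9=39 → 92/156 = 0.58974
  B: TP=33, FP=10+2+11+9=32, FN=9+10+11+13=43 → 66/141 = 0.46809
  C: TP=47, FP=9+10+17+13=49, FN=3+2+6+3=14 → 94/157 = 0.59873
  D: TP=25, FP=11+11+6+10=38, FN=5+11+17+9=42 → 50/130 = 0.38462
  E: TP=42, FP=9+13+3+9=34, FN=8+9+13+10=40 → 84/158 = 0.53165
Highest is class 'C' with F1 score = 0.5987.

0.5987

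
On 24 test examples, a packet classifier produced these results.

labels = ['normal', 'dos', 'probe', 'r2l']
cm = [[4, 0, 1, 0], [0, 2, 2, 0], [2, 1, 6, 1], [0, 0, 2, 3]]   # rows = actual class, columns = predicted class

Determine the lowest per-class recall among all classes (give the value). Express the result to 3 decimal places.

0.500

Per-class recall (TP/(TP+FN)):
  normal: TP=4, FN=0+1+0=1 → 4/5 = 0.8000
  dos: TP=2, FN=0+2+0=2 → 2/4 = 0.5000
  probe: TP=6, FN=2+1+1=4 → 6/10 = 0.6000
  r2l: TP=3, FN=0+0+2=2 → 3/5 = 0.6000
Lowest is class 'dos' with recall = 0.500.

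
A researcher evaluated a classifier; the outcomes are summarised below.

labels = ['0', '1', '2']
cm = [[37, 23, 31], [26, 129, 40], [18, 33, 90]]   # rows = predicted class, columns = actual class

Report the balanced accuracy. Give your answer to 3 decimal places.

Balanced accuracy = mean of per-class recall.
  0: recall = 37/81 = 0.4568
  1: recall = 129/185 = 0.6973
  2: recall = 90/161 = 0.5590
Mean = (0.4568 + 0.6973 + 0.5590) / 3 = 0.571

0.571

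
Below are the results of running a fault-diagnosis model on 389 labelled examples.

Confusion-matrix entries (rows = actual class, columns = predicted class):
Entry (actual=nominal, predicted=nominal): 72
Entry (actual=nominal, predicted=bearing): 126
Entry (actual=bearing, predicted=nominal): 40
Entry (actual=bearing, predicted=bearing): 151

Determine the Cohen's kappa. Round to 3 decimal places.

0.153

Observed agreement pₒ = trace/N = 223/389 = 0.5733
Expected agreement pₑ = Σ (rowᵢ·colᵢ)/N² = (198·112 + 191·277)/389² = 0.4962
κ = (pₒ − pₑ)/(1 − pₑ) = (0.5733 − 0.4962)/(1 − 0.4962) = 0.153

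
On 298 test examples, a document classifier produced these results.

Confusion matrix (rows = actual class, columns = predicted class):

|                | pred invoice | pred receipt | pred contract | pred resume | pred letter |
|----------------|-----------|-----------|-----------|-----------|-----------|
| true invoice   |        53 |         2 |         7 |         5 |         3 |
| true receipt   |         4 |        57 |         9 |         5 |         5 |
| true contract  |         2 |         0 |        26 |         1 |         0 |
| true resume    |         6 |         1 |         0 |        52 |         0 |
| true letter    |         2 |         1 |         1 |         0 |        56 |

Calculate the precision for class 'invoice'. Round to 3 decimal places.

0.791

Take TP from the diagonal, FP from the rest of the 'invoice' prediction marginal, FN from the rest of the 'invoice' actual marginal.
precision = TP/(TP+FP).
invoice: TP=53, FP=4+2+6+2=14 → 53/67 = 0.7910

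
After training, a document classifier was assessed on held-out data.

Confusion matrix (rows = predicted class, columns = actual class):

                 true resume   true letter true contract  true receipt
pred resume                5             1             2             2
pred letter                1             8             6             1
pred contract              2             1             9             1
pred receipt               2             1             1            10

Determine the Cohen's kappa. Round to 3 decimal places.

Observed agreement pₒ = trace/N = 32/53 = 0.6038
Expected agreement pₑ = Σ (rowᵢ·colᵢ)/N² = (10·10 + 11·16 + 18·13 + 14·14)/53² = 0.2513
κ = (pₒ − pₑ)/(1 − pₑ) = (0.6038 − 0.2513)/(1 − 0.2513) = 0.471

0.471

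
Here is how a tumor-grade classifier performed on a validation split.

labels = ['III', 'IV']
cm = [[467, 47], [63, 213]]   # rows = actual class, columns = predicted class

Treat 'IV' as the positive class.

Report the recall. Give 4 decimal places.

0.7717

Recall = TP/(TP+FN) = 213/(213+63) = 213/276 = 0.7717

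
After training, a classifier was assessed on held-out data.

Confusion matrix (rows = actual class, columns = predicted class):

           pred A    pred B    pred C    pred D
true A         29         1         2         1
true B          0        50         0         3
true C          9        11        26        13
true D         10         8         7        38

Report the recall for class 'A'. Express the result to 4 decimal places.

0.8788

Take TP from the diagonal, FP from the rest of the 'A' prediction marginal, FN from the rest of the 'A' actual marginal.
recall = TP/(TP+FN).
A: TP=29, FN=1+2+1=4 → 29/33 = 0.87879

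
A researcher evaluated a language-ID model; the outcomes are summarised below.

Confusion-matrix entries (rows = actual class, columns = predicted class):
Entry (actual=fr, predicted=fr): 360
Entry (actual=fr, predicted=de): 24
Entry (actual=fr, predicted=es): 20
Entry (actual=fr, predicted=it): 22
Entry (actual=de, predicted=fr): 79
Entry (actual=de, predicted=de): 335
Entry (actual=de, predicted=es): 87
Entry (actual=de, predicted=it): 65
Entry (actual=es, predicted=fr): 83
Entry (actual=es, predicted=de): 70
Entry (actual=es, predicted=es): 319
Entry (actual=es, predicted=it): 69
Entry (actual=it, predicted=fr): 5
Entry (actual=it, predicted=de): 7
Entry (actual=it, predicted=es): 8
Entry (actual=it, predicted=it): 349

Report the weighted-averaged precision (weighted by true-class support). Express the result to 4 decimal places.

0.7248

Per-class precision (TP/(TP+FP)):
  fr: TP=360, FP=79+83+5=167 → 360/527 = 0.68311
  de: TP=335, FP=24+70+7=101 → 335/436 = 0.76835
  es: TP=319, FP=20+87+8=115 → 319/434 = 0.73502
  it: TP=349, FP=22+65+69=156 → 349/505 = 0.69109
Weighted-precision = Σ (supportᵢ/N)·precisionᵢ with N=1902: (426/1902)·0.68311 + (566/1902)·0.76835 + (541/1902)·0.73502 + (369/1902)·0.69109 = 0.7248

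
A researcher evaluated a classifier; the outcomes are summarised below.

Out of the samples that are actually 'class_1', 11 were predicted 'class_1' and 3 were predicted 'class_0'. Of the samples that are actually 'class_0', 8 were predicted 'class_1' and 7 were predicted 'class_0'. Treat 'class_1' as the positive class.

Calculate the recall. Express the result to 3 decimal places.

0.786

Recall = TP/(TP+FN) = 11/(11+3) = 11/14 = 0.786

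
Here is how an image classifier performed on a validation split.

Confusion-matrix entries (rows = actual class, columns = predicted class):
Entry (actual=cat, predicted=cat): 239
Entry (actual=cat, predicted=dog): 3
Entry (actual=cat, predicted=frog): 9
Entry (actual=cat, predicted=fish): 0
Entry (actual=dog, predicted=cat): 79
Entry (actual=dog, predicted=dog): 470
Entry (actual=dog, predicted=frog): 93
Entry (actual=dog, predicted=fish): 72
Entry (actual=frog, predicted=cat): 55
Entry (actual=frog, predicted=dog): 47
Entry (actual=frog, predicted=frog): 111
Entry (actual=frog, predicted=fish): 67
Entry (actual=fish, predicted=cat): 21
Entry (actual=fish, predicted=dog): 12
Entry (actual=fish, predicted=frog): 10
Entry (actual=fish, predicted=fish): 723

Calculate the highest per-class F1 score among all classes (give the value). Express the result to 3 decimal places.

0.888

Per-class F1 score (2·TP/(2·TP+FP+FN)):
  cat: TP=239, FP=79+55+21=155, FN=3+9+0=12 → 478/645 = 0.7411
  dog: TP=470, FP=3+47+12=62, FN=79+93+72=244 → 940/1246 = 0.7544
  frog: TP=111, FP=9+93+10=112, FN=55+47+67=169 → 222/503 = 0.4414
  fish: TP=723, FP=0+72+67=139, FN=21+12+10=43 → 1446/1628 = 0.8882
Highest is class 'fish' with F1 score = 0.888.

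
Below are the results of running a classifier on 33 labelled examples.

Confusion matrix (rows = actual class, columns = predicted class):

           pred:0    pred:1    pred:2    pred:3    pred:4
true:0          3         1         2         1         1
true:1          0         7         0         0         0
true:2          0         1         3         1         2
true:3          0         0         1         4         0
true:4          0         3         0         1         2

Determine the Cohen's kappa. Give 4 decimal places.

Observed agreement pₒ = trace/N = 19/33 = 0.57576
Expected agreement pₑ = Σ (rowᵢ·colᵢ)/N² = (8·3 + 7·12 + 7·6 + 5·7 + 6·5)/33² = 0.19743
κ = (pₒ − pₑ)/(1 − pₑ) = (0.57576 − 0.19743)/(1 − 0.19743) = 0.4714

0.4714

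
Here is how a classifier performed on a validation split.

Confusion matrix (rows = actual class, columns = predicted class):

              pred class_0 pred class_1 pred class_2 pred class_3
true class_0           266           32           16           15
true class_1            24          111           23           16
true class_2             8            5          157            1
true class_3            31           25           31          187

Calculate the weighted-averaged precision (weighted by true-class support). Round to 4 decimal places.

Per-class precision (TP/(TP+FP)):
  class_0: TP=266, FP=24+8+31=63 → 266/329 = 0.80851
  class_1: TP=111, FP=32+5+25=62 → 111/173 = 0.64162
  class_2: TP=157, FP=16+23+31=70 → 157/227 = 0.69163
  class_3: TP=187, FP=15+16+1=32 → 187/219 = 0.85388
Weighted-precision = Σ (supportᵢ/N)·precisionᵢ with N=948: (329/948)·0.80851 + (174/948)·0.64162 + (171/948)·0.69163 + (274/948)·0.85388 = 0.7699

0.7699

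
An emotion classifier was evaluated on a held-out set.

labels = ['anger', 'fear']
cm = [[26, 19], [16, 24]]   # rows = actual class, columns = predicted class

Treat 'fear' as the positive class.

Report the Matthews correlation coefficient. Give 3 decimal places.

0.177

MCC = (TP·TN − FP·FN) / √((TP+FP)(TP+FN)(TN+FP)(TN+FN))
Numerator = 24·26 − 19·16 = 320
Denominator = √(43·40·45·42) = √3250800 = 1802.9975
MCC = 320 / 1802.9975 = 0.177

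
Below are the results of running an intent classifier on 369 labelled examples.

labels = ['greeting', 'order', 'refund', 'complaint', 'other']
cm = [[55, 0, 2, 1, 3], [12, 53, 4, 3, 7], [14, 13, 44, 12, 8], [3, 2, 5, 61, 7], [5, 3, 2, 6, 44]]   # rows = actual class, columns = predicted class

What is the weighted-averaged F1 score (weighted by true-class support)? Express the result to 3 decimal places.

Per-class F1 score (2·TP/(2·TP+FP+FN)):
  greeting: TP=55, FP=12+14+3+5=34, FN=0+2+1+3=6 → 110/150 = 0.7333
  order: TP=53, FP=0+13+2+3=18, FN=12+4+3+7=26 → 106/150 = 0.7067
  refund: TP=44, FP=2+4+5+2=13, FN=14+13+12+8=47 → 88/148 = 0.5946
  complaint: TP=61, FP=1+3+12+6=22, FN=3+2+5+7=17 → 122/161 = 0.7578
  other: TP=44, FP=3+7+8+7=25, FN=5+3+2+6=16 → 88/129 = 0.6822
Weighted-F1 score = Σ (supportᵢ/N)·F1 scoreᵢ with N=369: (61/369)·0.7333 + (79/369)·0.7067 + (91/369)·0.5946 + (78/369)·0.7578 + (60/369)·0.6822 = 0.690

0.690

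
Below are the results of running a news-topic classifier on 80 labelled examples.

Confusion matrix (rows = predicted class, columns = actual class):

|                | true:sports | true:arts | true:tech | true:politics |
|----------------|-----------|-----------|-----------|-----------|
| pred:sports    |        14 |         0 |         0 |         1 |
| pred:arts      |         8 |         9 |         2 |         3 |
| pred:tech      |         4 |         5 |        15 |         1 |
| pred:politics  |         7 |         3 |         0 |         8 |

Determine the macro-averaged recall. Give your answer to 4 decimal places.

0.6128

Per-class recall (TP/(TP+FN)):
  sports: TP=14, FN=8+4+7=19 → 14/33 = 0.42424
  arts: TP=9, FN=0+5+3=8 → 9/17 = 0.52941
  tech: TP=15, FN=0+2+0=2 → 15/17 = 0.88235
  politics: TP=8, FN=1+3+1=5 → 8/13 = 0.61538
Macro-recall = mean = (0.42424 + 0.52941 + 0.88235 + 0.61538) / 4 = 0.6128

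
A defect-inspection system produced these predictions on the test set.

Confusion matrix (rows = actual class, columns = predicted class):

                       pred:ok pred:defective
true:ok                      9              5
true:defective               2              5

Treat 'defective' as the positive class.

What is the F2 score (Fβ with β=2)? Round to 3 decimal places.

0.658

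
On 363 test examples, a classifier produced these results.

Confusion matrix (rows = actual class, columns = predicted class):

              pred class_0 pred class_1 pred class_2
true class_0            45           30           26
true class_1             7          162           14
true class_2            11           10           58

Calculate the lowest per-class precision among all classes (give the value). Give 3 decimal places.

0.592

Per-class precision (TP/(TP+FP)):
  class_0: TP=45, FP=7+11=18 → 45/63 = 0.7143
  class_1: TP=162, FP=30+10=40 → 162/202 = 0.8020
  class_2: TP=58, FP=26+14=40 → 58/98 = 0.5918
Lowest is class 'class_2' with precision = 0.592.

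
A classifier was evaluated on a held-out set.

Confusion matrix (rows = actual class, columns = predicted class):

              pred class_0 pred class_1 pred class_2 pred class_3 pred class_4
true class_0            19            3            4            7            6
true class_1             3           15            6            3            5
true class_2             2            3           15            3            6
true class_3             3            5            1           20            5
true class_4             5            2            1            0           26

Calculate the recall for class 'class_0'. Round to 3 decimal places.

Take TP from the diagonal, FP from the rest of the 'class_0' prediction marginal, FN from the rest of the 'class_0' actual marginal.
recall = TP/(TP+FN).
class_0: TP=19, FN=3+4+7+6=20 → 19/39 = 0.4872

0.487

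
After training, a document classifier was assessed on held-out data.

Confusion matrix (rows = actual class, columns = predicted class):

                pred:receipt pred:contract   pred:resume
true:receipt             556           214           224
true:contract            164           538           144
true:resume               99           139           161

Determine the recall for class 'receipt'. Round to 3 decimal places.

0.559

Treat 'receipt' as positive and all other classes as negative.
recall = TP/(TP+FN).
receipt: TP=556, FN=214+224=438 → 556/994 = 0.5594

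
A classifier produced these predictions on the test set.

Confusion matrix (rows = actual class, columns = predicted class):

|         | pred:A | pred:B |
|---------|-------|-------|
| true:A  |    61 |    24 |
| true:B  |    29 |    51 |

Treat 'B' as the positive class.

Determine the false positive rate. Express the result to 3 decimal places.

FPR = FP/(FP+TN) = 24/(24+61) = 0.282

0.282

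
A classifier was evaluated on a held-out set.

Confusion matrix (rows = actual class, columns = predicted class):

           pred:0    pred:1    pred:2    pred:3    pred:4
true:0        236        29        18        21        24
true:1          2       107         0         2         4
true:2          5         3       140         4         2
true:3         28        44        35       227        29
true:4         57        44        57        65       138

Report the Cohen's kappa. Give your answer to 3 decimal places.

0.549

Observed agreement pₒ = trace/N = 848/1321 = 0.6419
Expected agreement pₑ = Σ (rowᵢ·colᵢ)/N² = (328·328 + 115·227 + 154·250 + 363·319 + 361·197)/1321² = 0.2058
κ = (pₒ − pₑ)/(1 − pₑ) = (0.6419 − 0.2058)/(1 − 0.2058) = 0.549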